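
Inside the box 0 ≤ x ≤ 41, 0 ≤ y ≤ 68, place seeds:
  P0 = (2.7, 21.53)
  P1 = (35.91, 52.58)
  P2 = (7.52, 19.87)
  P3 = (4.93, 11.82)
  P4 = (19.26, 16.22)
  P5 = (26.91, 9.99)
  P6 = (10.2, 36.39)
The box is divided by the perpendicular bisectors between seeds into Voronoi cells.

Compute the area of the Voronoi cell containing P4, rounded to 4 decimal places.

1. box [0,41]×[0,68]: [(0, 0) (41, 0) (41, 68) (0, 68)]
2. ⊥bis P4·P0 via (10.98,18.875): [(4.9277, 0) (41, 0) (41, 68) (26.732, 68)]  |A|=1711.5692
3. ⊥bis P4·P1 via (27.585,34.4): [(17.4468, 39.0425) (4.9277, 0) (41, 0) (41, 28.257)]  |A|=1036.9487
4. ⊥bis P4·P2 via (13.39,18.045): [(19.6102, 38.0518) (7.7798, 0) (41, 0) (41, 28.257)]  |A|=934.2515
5. ⊥bis P4·P3 via (12.095,14.02): [(19.6102, 38.0518) (12.1167, 13.9494) (16.3998, 0) (41, 0) (41, 28.257)]  |A|=874.1291
6. ⊥bis P4·P5 via (23.085,13.105): [(36.9389, 30.1166) (19.6102, 38.0518) (12.1167, 13.9494) (15.3081, 3.5555)]  |A|=393.3618
7. ⊥bis P4·P6 via (14.73,26.305): [(36.9389, 30.1166) (30.1434, 33.2284) (16.1574, 26.9462) (12.1167, 13.9494) (15.3081, 3.5555)]  |A|=326.5453
8. canonical 5-gon: [(36.9389, 30.1166) (30.1434, 33.2284) (16.1574, 26.9462) (12.1167, 13.9494) (15.3081, 3.5555)]
9. shoelace: 326.5453

Area of P4's cell: 326.5453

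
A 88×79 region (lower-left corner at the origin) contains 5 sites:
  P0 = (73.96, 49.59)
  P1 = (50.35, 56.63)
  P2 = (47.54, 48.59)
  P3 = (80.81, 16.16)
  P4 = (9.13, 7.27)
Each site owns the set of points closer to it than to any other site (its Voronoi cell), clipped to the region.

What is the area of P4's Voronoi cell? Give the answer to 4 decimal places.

1. box [0,88]×[0,79]: [(0, 0) (88, 0) (88, 79) (0, 79)]
2. ⊥bis P4·P0 via (41.545,28.43): [(0, 0) (60.1037, 0) (8.5337, 79) (0, 79)]  |A|=2711.1756
3. ⊥bis P4·P1 via (29.74,31.95): [(0, 56.7856) (0, 0) (60.1037, 0) (50.6411, 14.4958)]  |A|=1873.4641
4. ⊥bis P4·P2 via (28.335,27.93): [(0, 54.2695) (0, 0) (58.381, 0)]  |A|=1584.1538
5. ⊥bis P4·P3 via (44.97,11.715): [(44.8646, 12.5645) (0, 54.2695) (0, 0) (46.4229, 0)]  |A|=1509.0303
6. canonical 4-gon: [(44.8646, 12.5645) (0, 54.2695) (0, 0) (46.4229, 0)]
7. shoelace: 1509.0303

Area of P4's cell: 1509.0303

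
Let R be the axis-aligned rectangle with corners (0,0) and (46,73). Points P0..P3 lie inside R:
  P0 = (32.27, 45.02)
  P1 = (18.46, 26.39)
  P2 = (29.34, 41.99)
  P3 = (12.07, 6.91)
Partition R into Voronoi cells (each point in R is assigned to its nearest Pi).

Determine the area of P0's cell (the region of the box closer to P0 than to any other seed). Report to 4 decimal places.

1. box [0,46]×[0,73]: [(0, 0) (46, 0) (46, 73) (0, 73)]
2. ⊥bis P0·P1 via (25.365,35.705): [(0, 54.5075) (46, 20.4087) (46, 73) (0, 73)]  |A|=1634.9264
3. ⊥bis P0·P2 via (30.805,43.505): [(46, 28.8115) (46, 73) (0.3033, 73)]  |A|=1009.6337
4. ⊥bis P0·P3 via (22.17,25.965): [(46, 28.8115) (46, 73) (0.3033, 73)]  |A|=1009.6337
5. canonical 3-gon: [(46, 28.8115) (46, 73) (0.3033, 73)]
6. shoelace: 1009.6337

Area of P0's cell: 1009.6337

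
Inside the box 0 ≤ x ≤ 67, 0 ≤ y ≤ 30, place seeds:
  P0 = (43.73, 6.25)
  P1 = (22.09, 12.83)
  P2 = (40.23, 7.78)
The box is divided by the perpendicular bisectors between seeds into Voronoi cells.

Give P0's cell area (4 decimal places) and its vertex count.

1. box [0,67]×[0,30]: [(0, 0) (67, 0) (67, 30) (0, 30)]
2. ⊥bis P0·P1 via (32.91,9.54): [(30.0092, 0) (67, 0) (67, 30) (39.1312, 30)]  |A|=972.8939
3. ⊥bis P0·P2 via (41.98,7.015): [(38.9134, 0) (67, 0) (67, 30) (52.0277, 30)]  |A|=645.8824
4. canonical 4-gon: [(38.9134, 0) (67, 0) (67, 30) (52.0277, 30)]
5. shoelace: 645.8824

Area of P0's cell: 645.8824 (4 vertices)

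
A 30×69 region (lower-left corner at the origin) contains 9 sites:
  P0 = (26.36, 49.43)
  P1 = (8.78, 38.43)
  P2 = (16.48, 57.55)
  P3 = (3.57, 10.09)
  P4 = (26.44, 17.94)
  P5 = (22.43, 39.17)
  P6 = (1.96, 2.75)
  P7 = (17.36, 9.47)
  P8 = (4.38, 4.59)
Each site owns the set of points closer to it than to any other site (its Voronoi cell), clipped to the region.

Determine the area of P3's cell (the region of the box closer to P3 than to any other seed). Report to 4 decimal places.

1. box [0,30]×[0,69]: [(0, 0) (30, 0) (30, 69) (0, 69)]
2. ⊥bis P3·P0 via (14.965,29.76): [(0, 38.4294) (0, 0) (30, 0) (30, 21.0501)]  |A|=892.1917
3. ⊥bis P3·P1 via (6.175,24.26): [(0, 25.3952) (0, 0) (30, 0) (30, 19.88)]  |A|=679.1286
4. ⊥bis P3·P2 via (10.025,33.82): [(0, 25.3952) (0, 0) (30, 0) (30, 19.88)]  |A|=679.1286
5. ⊥bis P3·P4 via (15.005,14.015): [(11.8463, 23.2174) (0, 25.3952) (0, 0) (19.8156, 0)]  |A|=380.4529
6. ⊥bis P3·P5 via (13,24.63): [(11.8463, 23.2174) (0, 25.3952) (0, 0) (19.8156, 0)]  |A|=380.4529
7. ⊥bis P3·P6 via (2.765,6.42): [(18.8208, 2.8982) (11.8463, 23.2174) (0, 25.3952) (0, 7.0265)]  |A|=285.6159
8. ⊥bis P3·P7 via (10.465,9.78): [(10.2402, 4.7803) (11.0755, 23.3591) (0, 25.3952) (0, 7.0265)]  |A|=197.7848
9. ⊥bis P3·P8 via (3.975,7.34): [(0.7416, 6.8638) (10.3978, 8.2859) (11.0755, 23.3591) (0, 25.3952) (0, 7.0265)]  |A|=180.9717
10. canonical 5-gon: [(0.7416, 6.8638) (10.3978, 8.2859) (11.0755, 23.3591) (0, 25.3952) (0, 7.0265)]
11. shoelace: 180.9717

Area of P3's cell: 180.9717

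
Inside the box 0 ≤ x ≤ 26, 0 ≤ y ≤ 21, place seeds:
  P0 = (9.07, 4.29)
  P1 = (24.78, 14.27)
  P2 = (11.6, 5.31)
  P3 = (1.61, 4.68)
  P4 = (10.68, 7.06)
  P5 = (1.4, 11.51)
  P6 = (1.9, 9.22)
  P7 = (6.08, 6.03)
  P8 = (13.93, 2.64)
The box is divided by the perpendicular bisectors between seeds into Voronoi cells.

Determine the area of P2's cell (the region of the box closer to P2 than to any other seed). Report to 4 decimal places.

Area of P2's cell: 19.0956

1. box [0,26]×[0,21]: [(0, 0) (26, 0) (26, 21) (0, 21)]
2. ⊥bis P2·P0 via (10.335,4.8): [(12.2702, 0) (26, 0) (26, 21) (3.8038, 21)]  |A|=377.2235
3. ⊥bis P2·P1 via (18.19,9.79): [(12.2702, 0) (24.8454, 0) (10.5692, 21) (3.8038, 21)]  |A|=203.0774
4. ⊥bis P2·P3 via (6.605,4.995): [(5.9279, 15.7312) (12.2702, 0) (24.8454, 0) (10.5692, 21) (5.5957, 21)]  |A|=198.3569
5. ⊥bis P2·P4 via (11.14,6.185): [(10.0151, 5.5936) (12.2702, 0) (24.8454, 0) (18.1393, 9.8646)]  |A|=89.5626
6. ⊥bis P2·P5 via (6.5,8.41): [(10.0151, 5.5936) (12.2702, 0) (24.8454, 0) (18.1393, 9.8646)]  |A|=89.5626
7. ⊥bis P2·P6 via (6.75,7.265): [(10.0151, 5.5936) (12.2702, 0) (24.8454, 0) (18.1393, 9.8646)]  |A|=89.5626
8. ⊥bis P2·P7 via (8.84,5.67): [(10.0151, 5.5936) (12.2702, 0) (24.8454, 0) (18.1393, 9.8646)]  |A|=89.5626
9. ⊥bis P2·P8 via (12.765,3.975): [(10.0151, 5.5936) (11.2135, 2.621) (18.6512, 9.1116) (18.1393, 9.8646)]  |A|=19.0956
10. canonical 4-gon: [(10.0151, 5.5936) (11.2135, 2.621) (18.6512, 9.1116) (18.1393, 9.8646)]
11. shoelace: 19.0956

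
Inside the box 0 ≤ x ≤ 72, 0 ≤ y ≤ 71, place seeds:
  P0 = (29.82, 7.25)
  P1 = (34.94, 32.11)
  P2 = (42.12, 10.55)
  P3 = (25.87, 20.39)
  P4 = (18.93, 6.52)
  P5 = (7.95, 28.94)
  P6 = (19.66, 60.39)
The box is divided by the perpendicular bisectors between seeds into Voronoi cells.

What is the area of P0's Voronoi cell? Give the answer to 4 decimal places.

Area of P0's cell: 171.8042

1. box [0,72]×[0,71]: [(0, 0) (72, 0) (72, 71) (0, 71)]
2. ⊥bis P0·P1 via (32.38,19.68): [(0, 26.3488) (0, 0) (72, 0) (72, 11.5201)]  |A|=1363.2803
3. ⊥bis P0·P2 via (35.97,8.9): [(33.1186, 19.5279) (0, 26.3488) (0, 0) (38.3578, 0)]  |A|=810.8407
4. ⊥bis P0·P3 via (27.845,13.82): [(34.1421, 15.713) (0, 5.4495) (0, 0) (38.3578, 0)]  |A|=394.3871
5. ⊥bis P0·P4 via (24.375,6.885): [(34.1421, 15.713) (23.9878, 12.6605) (24.8365, 0) (38.3578, 0)]  |A|=171.8042
6. ⊥bis P0·P5 via (18.885,18.095): [(34.1421, 15.713) (23.9878, 12.6605) (24.8365, 0) (38.3578, 0)]  |A|=171.8042
7. ⊥bis P0·P6 via (24.74,33.82): [(34.1421, 15.713) (23.9878, 12.6605) (24.8365, 0) (38.3578, 0)]  |A|=171.8042
8. canonical 4-gon: [(34.1421, 15.713) (23.9878, 12.6605) (24.8365, 0) (38.3578, 0)]
9. shoelace: 171.8042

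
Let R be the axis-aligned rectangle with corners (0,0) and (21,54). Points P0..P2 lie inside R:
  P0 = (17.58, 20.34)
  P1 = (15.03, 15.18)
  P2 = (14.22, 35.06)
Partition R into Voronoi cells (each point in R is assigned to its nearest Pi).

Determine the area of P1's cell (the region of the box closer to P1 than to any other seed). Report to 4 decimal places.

Area of P1's cell: 431.6396

1. box [0,21]×[0,54]: [(0, 0) (21, 0) (21, 54) (0, 54)]
2. ⊥bis P1·P0 via (16.305,17.76): [(0, 25.8177) (0, 0) (21, 0) (21, 15.4398)]  |A|=433.2037
3. ⊥bis P1·P2 via (14.625,25.12): [(2.4182, 24.6226) (0, 24.5241) (0, 0) (21, 0) (21, 15.4398)]  |A|=431.6396
4. canonical 5-gon: [(2.4182, 24.6226) (0, 24.5241) (0, 0) (21, 0) (21, 15.4398)]
5. shoelace: 431.6396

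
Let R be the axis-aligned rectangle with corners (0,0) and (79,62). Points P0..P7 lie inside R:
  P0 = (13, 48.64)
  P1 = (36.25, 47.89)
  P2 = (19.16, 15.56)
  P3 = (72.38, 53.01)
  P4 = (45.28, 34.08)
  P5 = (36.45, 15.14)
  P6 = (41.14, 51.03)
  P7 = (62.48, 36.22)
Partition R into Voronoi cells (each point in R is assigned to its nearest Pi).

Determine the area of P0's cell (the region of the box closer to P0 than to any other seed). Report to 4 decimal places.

Area of P0's cell: 753.1599

1. box [0,79]×[0,62]: [(0, 0) (79, 0) (79, 62) (0, 62)]
2. ⊥bis P0·P1 via (24.625,48.265): [(0, 0) (23.0681, 0) (25.0681, 62) (0, 62)]  |A|=1492.22
3. ⊥bis P0·P2 via (16.08,32.1): [(0, 29.1057) (24.152, 33.6031) (25.0681, 62) (0, 62)]  |A|=753.1599
4. ⊥bis P0·P3 via (42.69,50.825): [(0, 29.1057) (24.152, 33.6031) (25.0681, 62) (0, 62)]  |A|=753.1599
5. ⊥bis P0·P4 via (29.14,41.36): [(0, 29.1057) (24.152, 33.6031) (25.0681, 62) (0, 62)]  |A|=753.1599
6. ⊥bis P0·P5 via (24.725,31.89): [(0, 29.1057) (24.152, 33.6031) (25.0681, 62) (0, 62)]  |A|=753.1599
7. ⊥bis P0·P6 via (27.07,49.835): [(0, 29.1057) (24.152, 33.6031) (25.0681, 62) (0, 62)]  |A|=753.1599
8. ⊥bis P0·P7 via (37.74,42.43): [(0, 29.1057) (24.152, 33.6031) (25.0681, 62) (0, 62)]  |A|=753.1599
9. canonical 4-gon: [(0, 29.1057) (24.152, 33.6031) (25.0681, 62) (0, 62)]
10. shoelace: 753.1599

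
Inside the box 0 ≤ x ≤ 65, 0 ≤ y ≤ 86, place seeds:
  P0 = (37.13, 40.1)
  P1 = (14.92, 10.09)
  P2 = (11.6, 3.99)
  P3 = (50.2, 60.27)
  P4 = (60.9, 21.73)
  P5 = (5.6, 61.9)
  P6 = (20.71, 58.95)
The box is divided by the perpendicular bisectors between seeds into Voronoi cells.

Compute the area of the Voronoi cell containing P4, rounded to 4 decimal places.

Area of P4's cell: 859.7241

1. box [0,65]×[0,86]: [(0, 0) (65, 0) (65, 86) (0, 86)]
2. ⊥bis P4·P0 via (49.015,30.915): [(25.1232, 0) (65, 0) (65, 51.5989)]  |A|=1028.8002
3. ⊥bis P4·P1 via (37.91,15.91): [(37.7888, 16.3888) (41.9377, 0) (65, 0) (65, 51.5989)]  |A|=891.0158
4. ⊥bis P4·P2 via (36.25,12.86): [(37.7888, 16.3888) (41.9377, 0) (65, 0) (65, 51.5989)]  |A|=891.0158
5. ⊥bis P4·P3 via (55.55,41): [(57.1528, 41.445) (37.7888, 16.3888) (41.9377, 0) (65, 0) (65, 43.6236)]  |A|=859.7241
6. ⊥bis P4·P5 via (33.25,41.815): [(57.1528, 41.445) (37.7888, 16.3888) (41.9377, 0) (65, 0) (65, 43.6236)]  |A|=859.7241
7. ⊥bis P4·P6 via (40.805,40.34): [(57.1528, 41.445) (37.7888, 16.3888) (41.9377, 0) (65, 0) (65, 43.6236)]  |A|=859.7241
8. canonical 5-gon: [(57.1528, 41.445) (37.7888, 16.3888) (41.9377, 0) (65, 0) (65, 43.6236)]
9. shoelace: 859.7241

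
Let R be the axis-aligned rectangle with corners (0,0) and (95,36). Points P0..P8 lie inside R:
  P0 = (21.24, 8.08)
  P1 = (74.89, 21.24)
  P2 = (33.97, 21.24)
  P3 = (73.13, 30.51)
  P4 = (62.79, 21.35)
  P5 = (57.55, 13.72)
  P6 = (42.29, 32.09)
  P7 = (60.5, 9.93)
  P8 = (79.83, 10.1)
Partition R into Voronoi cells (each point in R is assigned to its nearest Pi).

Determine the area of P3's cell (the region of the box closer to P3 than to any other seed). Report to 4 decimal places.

Area of P3's cell: 279.7974

1. box [0,95]×[0,36]: [(0, 0) (95, 0) (95, 36) (0, 36)]
2. ⊥bis P3·P0 via (47.185,19.295): [(55.5255, 0) (95, 0) (95, 36) (39.9641, 36)]  |A|=1701.188
3. ⊥bis P3·P1 via (74.01,25.875): [(46.591, 20.6692) (95, 29.8602) (95, 36) (39.9641, 36)]  |A|=570.4834
4. ⊥bis P3·P2 via (53.55,25.875): [(54.43, 22.1575) (95, 29.8602) (95, 36) (51.1532, 36)]  |A|=428.0204
5. ⊥bis P3·P4 via (67.96,25.93): [(68.8728, 24.8996) (95, 29.8602) (95, 36) (59.0392, 36)]  |A|=279.7974
6. ⊥bis P3·P5 via (65.34,22.115): [(68.8728, 24.8996) (95, 29.8602) (95, 36) (59.0392, 36)]  |A|=279.7974
7. ⊥bis P3·P6 via (57.71,31.3): [(68.8728, 24.8996) (95, 29.8602) (95, 36) (59.0392, 36)]  |A|=279.7974
8. ⊥bis P3·P7 via (66.815,20.22): [(68.8728, 24.8996) (95, 29.8602) (95, 36) (59.0392, 36)]  |A|=279.7974
9. ⊥bis P3·P8 via (76.48,20.305): [(68.8728, 24.8996) (95, 29.8602) (95, 36) (59.0392, 36)]  |A|=279.7974
10. canonical 4-gon: [(68.8728, 24.8996) (95, 29.8602) (95, 36) (59.0392, 36)]
11. shoelace: 279.7974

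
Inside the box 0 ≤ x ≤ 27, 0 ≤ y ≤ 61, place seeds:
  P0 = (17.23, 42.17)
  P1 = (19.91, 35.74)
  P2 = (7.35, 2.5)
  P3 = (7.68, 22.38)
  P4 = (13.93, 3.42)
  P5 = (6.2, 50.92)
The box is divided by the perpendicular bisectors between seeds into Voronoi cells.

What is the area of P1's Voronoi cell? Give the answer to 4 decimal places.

Area of P1's cell: 243.6073

1. box [0,27]×[0,61]: [(0, 0) (27, 0) (27, 61) (0, 61)]
2. ⊥bis P1·P0 via (18.57,38.955): [(0, 31.2151) (0, 0) (27, 0) (27, 42.4686)]  |A|=994.7298
3. ⊥bis P1·P2 via (13.63,19.12): [(0, 31.2151) (0, 24.2702) (27, 14.068) (27, 42.4686)]  |A|=477.1635
4. ⊥bis P1·P3 via (13.795,29.06): [(7.8614, 34.4917) (27, 16.9719) (27, 42.4686)]  |A|=243.9853
5. ⊥bis P1·P4 via (16.92,19.58): [(7.8614, 34.4917) (25.9827, 17.9032) (27, 17.715) (27, 42.4686)]  |A|=243.6073
6. ⊥bis P1·P5 via (13.055,43.33): [(7.8614, 34.4917) (25.9827, 17.9032) (27, 17.715) (27, 42.4686)]  |A|=243.6073
7. canonical 4-gon: [(7.8614, 34.4917) (25.9827, 17.9032) (27, 17.715) (27, 42.4686)]
8. shoelace: 243.6073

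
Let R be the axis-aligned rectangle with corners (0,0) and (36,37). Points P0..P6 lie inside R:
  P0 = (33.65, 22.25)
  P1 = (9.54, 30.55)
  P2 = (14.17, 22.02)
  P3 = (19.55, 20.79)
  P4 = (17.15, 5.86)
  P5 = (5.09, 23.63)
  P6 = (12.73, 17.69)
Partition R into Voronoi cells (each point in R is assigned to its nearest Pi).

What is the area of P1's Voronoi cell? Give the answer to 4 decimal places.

Area of P1's cell: 189.9060

1. box [0,36]×[0,37]: [(0, 0) (36, 0) (36, 37) (0, 37)]
2. ⊥bis P1·P0 via (21.595,26.4): [(0, 0) (12.5067, 0) (25.2441, 37) (0, 37)]  |A|=698.3891
3. ⊥bis P1·P2 via (11.855,26.285): [(0, 19.8502) (23.7845, 32.7602) (25.2441, 37) (0, 37)]  |A|=257.4643
4. ⊥bis P1·P3 via (14.545,25.67): [(0, 19.8502) (18.8428, 30.0779) (25.0542, 36.4484) (25.2441, 37) (0, 37)]  |A|=250.0542
5. ⊥bis P1·P4 via (13.345,18.205): [(0, 19.8502) (18.8428, 30.0779) (25.0542, 36.4484) (25.2441, 37) (0, 37)]  |A|=250.0542
6. ⊥bis P1·P5 via (7.315,27.09): [(0, 31.794) (10.0719, 25.3171) (18.8428, 30.0779) (25.0542, 36.4484) (25.2441, 37) (0, 37)]  |A|=189.906
7. ⊥bis P1·P6 via (11.135,24.12): [(0, 31.794) (10.0719, 25.3171) (18.8428, 30.0779) (25.0542, 36.4484) (25.2441, 37) (0, 37)]  |A|=189.906
8. canonical 6-gon: [(0, 31.794) (10.0719, 25.3171) (18.8428, 30.0779) (25.0542, 36.4484) (25.2441, 37) (0, 37)]
9. shoelace: 189.906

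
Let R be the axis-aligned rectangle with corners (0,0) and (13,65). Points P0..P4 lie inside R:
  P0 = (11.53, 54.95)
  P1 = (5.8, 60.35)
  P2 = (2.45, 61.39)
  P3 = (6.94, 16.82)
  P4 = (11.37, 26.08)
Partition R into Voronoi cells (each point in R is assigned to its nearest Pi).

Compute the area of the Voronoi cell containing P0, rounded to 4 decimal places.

Area of P0's cell: 192.5049

1. box [0,13]×[0,65]: [(0, 0) (13, 0) (13, 65) (0, 65)]
2. ⊥bis P0·P1 via (8.665,57.65): [(0, 48.4555) (0, 0) (13, 0) (13, 62.2499)]  |A|=719.585
3. ⊥bis P0·P2 via (6.99,58.17): [(0.404, 48.8842) (0, 48.3145) (0, 0) (13, 0) (13, 62.2499)]  |A|=719.5566
4. ⊥bis P0·P3 via (9.235,35.885): [(0.404, 48.8842) (0, 48.3145) (0, 36.9967) (13, 35.4318) (13, 62.2499)]  |A|=248.7715
5. ⊥bis P0·P4 via (11.45,40.515): [(0.404, 48.8842) (0, 48.3145) (0, 40.5785) (13, 40.5064) (13, 62.2499)]  |A|=192.5049
6. canonical 5-gon: [(0.404, 48.8842) (0, 48.3145) (0, 40.5785) (13, 40.5064) (13, 62.2499)]
7. shoelace: 192.5049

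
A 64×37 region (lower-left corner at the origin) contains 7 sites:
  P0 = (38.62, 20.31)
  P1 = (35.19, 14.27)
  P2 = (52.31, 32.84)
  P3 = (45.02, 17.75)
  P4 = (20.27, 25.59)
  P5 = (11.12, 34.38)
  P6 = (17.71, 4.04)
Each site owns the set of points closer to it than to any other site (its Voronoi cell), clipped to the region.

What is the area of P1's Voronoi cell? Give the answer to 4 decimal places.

1. box [0,64]×[0,37]: [(0, 0) (64, 0) (64, 37) (0, 37)]
2. ⊥bis P1·P0 via (36.905,17.29): [(0, 0) (64, 0) (64, 1.9033) (2.197, 37) (0, 37)]  |A|=1283.4586
3. ⊥bis P1·P2 via (43.75,23.555): [(0, 0) (64, 0) (64, 1.9033) (2.197, 37) (0, 37)]  |A|=1283.4586
4. ⊥bis P1·P3 via (40.105,16.01): [(0, 0) (45.7728, 0) (40.343, 15.3376) (2.197, 37) (0, 37)]  |A|=1121.1653
5. ⊥bis P1·P4 via (27.73,19.93): [(12.6088, 0) (45.7728, 0) (40.343, 15.3376) (29.0929, 21.7263)]  |A|=429.1963
6. ⊥bis P1·P5 via (23.155,24.325): [(12.6088, 0) (45.7728, 0) (40.343, 15.3376) (29.0929, 21.7263)]  |A|=429.1963
7. ⊥bis P1·P6 via (26.45,9.155): [(23.4474, 14.2855) (31.8079, 0) (45.7728, 0) (40.343, 15.3376) (29.0929, 21.7263)]  |A|=292.0626
8. canonical 5-gon: [(23.4474, 14.2855) (31.8079, 0) (45.7728, 0) (40.343, 15.3376) (29.0929, 21.7263)]
9. shoelace: 292.0626

Area of P1's cell: 292.0626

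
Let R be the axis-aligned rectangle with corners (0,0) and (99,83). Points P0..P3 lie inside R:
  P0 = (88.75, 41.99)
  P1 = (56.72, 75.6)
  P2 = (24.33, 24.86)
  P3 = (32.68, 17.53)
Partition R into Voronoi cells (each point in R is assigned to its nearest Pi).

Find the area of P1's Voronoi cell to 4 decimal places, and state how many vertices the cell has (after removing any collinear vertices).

Area of P1's cell: 2227.6980 (5 vertices)

1. box [0,99]×[0,83]: [(0, 0) (99, 0) (99, 83) (0, 83)]
2. ⊥bis P1·P0 via (72.735,58.795): [(0, 0) (11.0397, 0) (98.134, 83) (0, 83)]  |A|=4530.7093
3. ⊥bis P1·P2 via (40.525,50.23): [(0, 76.0992) (54.432, 41.3524) (98.134, 83) (0, 83)]  |A|=2231.3328
4. ⊥bis P1·P3 via (44.7,46.565): [(0, 76.0992) (49.1564, 44.7201) (55.2979, 42.1776) (98.134, 83) (0, 83)]  |A|=2227.698
5. canonical 5-gon: [(0, 76.0992) (49.1564, 44.7201) (55.2979, 42.1776) (98.134, 83) (0, 83)]
6. shoelace: 2227.698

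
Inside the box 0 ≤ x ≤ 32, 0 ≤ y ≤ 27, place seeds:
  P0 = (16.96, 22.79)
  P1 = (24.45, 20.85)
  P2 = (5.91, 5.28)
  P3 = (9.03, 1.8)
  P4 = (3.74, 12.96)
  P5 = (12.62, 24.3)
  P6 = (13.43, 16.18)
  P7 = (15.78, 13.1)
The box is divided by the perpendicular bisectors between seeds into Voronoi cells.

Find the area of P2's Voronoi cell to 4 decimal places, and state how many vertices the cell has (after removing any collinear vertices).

Area of P2's cell: 77.4288 (5 vertices)

1. box [0,32]×[0,27]: [(0, 0) (32, 0) (32, 27) (0, 27)]
2. ⊥bis P2·P0 via (11.435,14.035): [(0, 21.2513) (0, 0) (32, 0) (32, 1.0571)]  |A|=356.9336
3. ⊥bis P2·P1 via (15.18,13.065): [(17.6695, 10.1006) (0, 21.2513) (0, 0) (26.1521, 0)]  |A|=319.8255
4. ⊥bis P2·P3 via (7.47,3.54): [(15.9781, 11.168) (0, 21.2513) (0, 0) (3.5215, 0)]  |A|=189.4419
5. ⊥bis P2·P4 via (4.825,9.12): [(15.9781, 11.168) (14.7704, 11.9301) (0, 7.7567) (0, 0) (3.5215, 0)]  |A|=89.7815
6. ⊥bis P2·P5 via (9.265,14.79): [(15.9781, 11.168) (14.7704, 11.9301) (0, 7.7567) (0, 0) (3.5215, 0)]  |A|=89.7815
7. ⊥bis P2·P6 via (9.67,10.73): [(12.9588, 8.461) (9.9179, 10.559) (0, 7.7567) (0, 0) (3.5215, 0)]  |A|=79.8213
8. ⊥bis P2·P7 via (10.845,9.19): [(12.0606, 7.6557) (9.7892, 10.5226) (0, 7.7567) (0, 0) (3.5215, 0)]  |A|=77.4288
9. canonical 5-gon: [(12.0606, 7.6557) (9.7892, 10.5226) (0, 7.7567) (0, 0) (3.5215, 0)]
10. shoelace: 77.4288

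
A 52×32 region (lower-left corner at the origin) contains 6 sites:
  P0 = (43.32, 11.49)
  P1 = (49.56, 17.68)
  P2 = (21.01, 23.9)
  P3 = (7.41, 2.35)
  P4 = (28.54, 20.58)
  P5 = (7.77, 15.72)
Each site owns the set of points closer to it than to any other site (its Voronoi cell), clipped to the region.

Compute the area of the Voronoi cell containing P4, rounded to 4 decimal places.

Area of P4's cell: 355.3275

1. box [0,52]×[0,32]: [(0, 0) (52, 0) (52, 32) (0, 32)]
2. ⊥bis P4·P0 via (35.93,16.035): [(0, 0) (26.0681, 0) (45.7488, 32) (0, 32)]  |A|=1149.0712
3. ⊥bis P4·P1 via (39.05,19.13): [(0, 0) (26.0681, 0) (39.4018, 21.68) (40.8256, 32) (0, 32)]  |A|=1123.6675
4. ⊥bis P4·P2 via (24.775,22.24): [(14.9693, 0) (26.0681, 0) (39.4018, 21.68) (40.8256, 32) (29.0782, 32)]  |A|=418.9071
5. ⊥bis P4·P3 via (17.975,11.465): [(19.3312, 9.8931) (26.8166, 1.2169) (39.4018, 21.68) (40.8256, 32) (29.0782, 32)]  |A|=356.2051
6. ⊥bis P4·P5 via (18.155,18.15): [(19.825, 11.013) (20.3683, 8.6909) (26.8166, 1.2169) (39.4018, 21.68) (40.8256, 32) (29.0782, 32)]  |A|=355.3275
7. canonical 6-gon: [(19.825, 11.013) (20.3683, 8.6909) (26.8166, 1.2169) (39.4018, 21.68) (40.8256, 32) (29.0782, 32)]
8. shoelace: 355.3275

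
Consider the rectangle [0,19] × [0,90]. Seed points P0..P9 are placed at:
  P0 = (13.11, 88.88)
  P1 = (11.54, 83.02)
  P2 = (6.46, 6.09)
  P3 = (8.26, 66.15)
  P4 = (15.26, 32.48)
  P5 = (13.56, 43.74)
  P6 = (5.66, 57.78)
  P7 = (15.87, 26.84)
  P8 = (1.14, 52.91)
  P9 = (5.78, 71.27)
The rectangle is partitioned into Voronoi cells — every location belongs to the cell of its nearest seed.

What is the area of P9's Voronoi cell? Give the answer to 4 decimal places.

Area of P9's cell: 132.6634

1. box [0,19]×[0,90]: [(0, 0) (19, 0) (19, 90) (0, 90)]
2. ⊥bis P9·P0 via (9.445,80.075): [(0, 84.0064) (0, 0) (19, 0) (19, 76.0978)]  |A|=1520.99
3. ⊥bis P9·P1 via (8.66,77.145): [(0, 81.3902) (0, 0) (19, 0) (19, 72.0762)]  |A|=1457.9312
4. ⊥bis P9·P2 via (6.12,38.68): [(0, 81.3902) (0, 38.6162) (19, 38.8144) (19, 72.0762)]  |A|=722.3412
5. ⊥bis P9·P3 via (7.02,68.71): [(16.4999, 73.3018) (0, 81.3902) (0, 65.3097)]  |A|=132.6634
6. ⊥bis P9·P4 via (10.52,51.875): [(16.4999, 73.3018) (0, 81.3902) (0, 65.3097)]  |A|=132.6634
7. ⊥bis P9·P5 via (9.67,57.505): [(16.4999, 73.3018) (0, 81.3902) (0, 65.3097)]  |A|=132.6634
8. ⊥bis P9·P6 via (5.72,64.525): [(16.4999, 73.3018) (0, 81.3902) (0, 65.3097)]  |A|=132.6634
9. ⊥bis P9·P7 via (10.825,49.055): [(16.4999, 73.3018) (0, 81.3902) (0, 65.3097)]  |A|=132.6634
10. ⊥bis P9·P8 via (3.46,62.09): [(16.4999, 73.3018) (0, 81.3902) (0, 65.3097)]  |A|=132.6634
11. canonical 3-gon: [(16.4999, 73.3018) (0, 81.3902) (0, 65.3097)]
12. shoelace: 132.6634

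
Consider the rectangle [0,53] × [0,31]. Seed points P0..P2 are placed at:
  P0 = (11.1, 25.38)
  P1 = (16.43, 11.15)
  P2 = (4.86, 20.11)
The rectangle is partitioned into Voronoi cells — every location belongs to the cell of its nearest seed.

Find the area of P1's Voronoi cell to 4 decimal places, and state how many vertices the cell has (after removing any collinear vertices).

Area of P1's cell: 1147.0013 (6 vertices)

1. box [0,53]×[0,31]: [(0, 0) (53, 0) (53, 31) (0, 31)]
2. ⊥bis P1·P0 via (13.765,18.265): [(0, 13.1092) (0, 0) (53, 0) (53, 31) (47.7648, 31)]  |A|=1215.7239
3. ⊥bis P1·P2 via (10.645,15.63): [(12.2446, 17.6955) (0, 1.8842) (0, 0) (53, 0) (53, 31) (47.7648, 31)]  |A|=1147.0013
4. canonical 6-gon: [(12.2446, 17.6955) (0, 1.8842) (0, 0) (53, 0) (53, 31) (47.7648, 31)]
5. shoelace: 1147.0013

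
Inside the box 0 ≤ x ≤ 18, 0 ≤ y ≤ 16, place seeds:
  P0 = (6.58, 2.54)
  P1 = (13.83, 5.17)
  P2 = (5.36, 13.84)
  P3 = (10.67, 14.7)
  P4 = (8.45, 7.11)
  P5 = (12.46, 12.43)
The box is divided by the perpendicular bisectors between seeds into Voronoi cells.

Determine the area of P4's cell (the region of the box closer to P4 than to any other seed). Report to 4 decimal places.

1. box [0,18]×[0,16]: [(0, 0) (18, 0) (18, 16) (0, 16)]
2. ⊥bis P4·P0 via (7.515,4.825): [(0, 7.9001) (18, 0.5346) (18, 16) (0, 16)]  |A|=212.0877
3. ⊥bis P4·P1 via (11.14,6.14): [(0, 7.9001) (10.2607, 3.7015) (14.6955, 16) (0, 16)]  |A|=131.9216
4. ⊥bis P4·P2 via (6.905,10.475): [(0.6857, 7.6195) (10.2607, 3.7015) (13.8536, 13.6654)]  |A|=54.7405
5. ⊥bis P4·P3 via (9.56,10.905): [(8.5103, 11.212) (0.6857, 7.6195) (10.2607, 3.7015) (12.5436, 10.0323)]  |A|=46.6412
6. ⊥bis P4·P5 via (10.455,9.77): [(8.5619, 11.1969) (8.5103, 11.212) (0.6857, 7.6195) (10.2607, 3.7015) (12.0228, 8.5882)]  |A|=43.4631
7. canonical 5-gon: [(8.5619, 11.1969) (8.5103, 11.212) (0.6857, 7.6195) (10.2607, 3.7015) (12.0228, 8.5882)]
8. shoelace: 43.4631

Area of P4's cell: 43.4631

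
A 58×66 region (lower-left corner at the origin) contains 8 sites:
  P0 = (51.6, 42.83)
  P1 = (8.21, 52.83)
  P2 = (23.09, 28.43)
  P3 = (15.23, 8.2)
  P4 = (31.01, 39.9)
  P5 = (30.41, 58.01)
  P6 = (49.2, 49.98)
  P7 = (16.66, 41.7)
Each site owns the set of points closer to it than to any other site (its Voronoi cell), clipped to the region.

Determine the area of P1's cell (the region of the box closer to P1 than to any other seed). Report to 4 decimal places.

Area of P1's cell: 390.3233

1. box [0,58]×[0,66]: [(0, 0) (58, 0) (58, 66) (0, 66)]
2. ⊥bis P1·P0 via (29.905,47.83): [(0, 0) (18.8817, 0) (34.0926, 66) (0, 66)]  |A|=1748.1527
3. ⊥bis P1·P2 via (15.65,40.63): [(0, 31.0861) (30.3054, 49.5674) (34.0926, 66) (0, 66)]  |A|=809.1557
4. ⊥bis P1·P3 via (11.72,30.515): [(0, 31.0861) (30.3054, 49.5674) (34.0926, 66) (0, 66)]  |A|=809.1557
5. ⊥bis P1·P4 via (19.61,46.365): [(0, 31.0861) (16.7318, 41.2897) (30.7451, 66) (0, 66)]  |A|=671.9464
6. ⊥bis P1·P5 via (19.31,55.42): [(0, 31.0861) (16.7318, 41.2897) (20.8944, 48.6298) (16.8413, 66) (0, 66)]  |A|=551.1907
7. ⊥bis P1·P6 via (28.705,51.405): [(0, 31.0861) (16.7318, 41.2897) (20.8944, 48.6298) (16.8413, 66) (0, 66)]  |A|=551.1907
8. ⊥bis P1·P7 via (12.435,47.265): [(0, 37.8242) (19.8919, 52.9263) (16.8413, 66) (0, 66)]  |A|=390.3233
9. canonical 4-gon: [(0, 37.8242) (19.8919, 52.9263) (16.8413, 66) (0, 66)]
10. shoelace: 390.3233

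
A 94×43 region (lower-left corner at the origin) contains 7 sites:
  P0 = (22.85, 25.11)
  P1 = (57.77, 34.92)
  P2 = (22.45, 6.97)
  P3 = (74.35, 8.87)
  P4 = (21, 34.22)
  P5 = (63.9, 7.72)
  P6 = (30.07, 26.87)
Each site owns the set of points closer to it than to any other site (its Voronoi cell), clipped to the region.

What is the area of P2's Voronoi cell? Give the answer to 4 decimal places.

Area of P2's cell: 657.2703

1. box [0,94]×[0,43]: [(0, 0) (94, 0) (94, 43) (0, 43)]
2. ⊥bis P2·P0 via (22.65,16.04): [(0, 16.5394) (0, 0) (94, 0) (94, 14.4667)]  |A|=1457.2881
3. ⊥bis P2·P1 via (40.11,20.945): [(44.3705, 15.561) (0, 16.5394) (0, 0) (56.6845, 0)]  |A|=807.9673
4. ⊥bis P2·P3 via (48.4,7.92): [(48.3022, 10.5927) (44.3705, 15.561) (0, 16.5394) (0, 0) (48.6899, 0)]  |A|=765.6252
5. ⊥bis P2·P4 via (21.725,20.595): [(48.3022, 10.5927) (44.3705, 15.561) (0, 16.5394) (0, 0) (48.6899, 0)]  |A|=765.6252
6. ⊥bis P2·P5 via (43.175,7.345): [(43.0258, 15.5907) (0, 16.5394) (0, 0) (43.3079, 0)]  |A|=693.4117
7. ⊥bis P2·P6 via (26.26,16.92): [(43.1186, 10.4646) (28.9192, 15.9018) (0, 16.5394) (0, 0) (43.3079, 0)]  |A|=657.2703
8. canonical 5-gon: [(43.1186, 10.4646) (28.9192, 15.9018) (0, 16.5394) (0, 0) (43.3079, 0)]
9. shoelace: 657.2703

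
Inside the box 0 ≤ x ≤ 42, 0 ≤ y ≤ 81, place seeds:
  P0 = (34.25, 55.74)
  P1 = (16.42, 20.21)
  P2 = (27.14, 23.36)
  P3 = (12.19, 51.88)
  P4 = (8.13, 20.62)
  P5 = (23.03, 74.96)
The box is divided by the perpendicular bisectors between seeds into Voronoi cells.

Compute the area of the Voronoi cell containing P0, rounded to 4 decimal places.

1. box [0,42]×[0,81]: [(0, 0) (42, 0) (42, 81) (0, 81)]
2. ⊥bis P0·P1 via (25.335,37.975): [(0, 50.6888) (42, 29.612) (42, 81) (0, 81)]  |A|=1715.6819
3. ⊥bis P0·P2 via (30.695,39.55): [(0, 50.6888) (15.5849, 42.8679) (42, 37.0676) (42, 81) (0, 81)]  |A|=1617.2114
4. ⊥bis P0·P3 via (23.22,53.81): [(25.5162, 40.6872) (42, 37.0676) (42, 81) (18.4624, 81)]  |A|=836.5205
5. ⊥bis P0·P4 via (21.19,38.18): [(25.5162, 40.6872) (42, 37.0676) (42, 81) (18.4624, 81)]  |A|=836.5205
6. ⊥bis P0·P5 via (28.64,65.35): [(21.8902, 61.4097) (25.5162, 40.6872) (42, 37.0676) (42, 73.1491)]  |A|=527.0262
7. canonical 4-gon: [(21.8902, 61.4097) (25.5162, 40.6872) (42, 37.0676) (42, 73.1491)]
8. shoelace: 527.0262

Area of P0's cell: 527.0262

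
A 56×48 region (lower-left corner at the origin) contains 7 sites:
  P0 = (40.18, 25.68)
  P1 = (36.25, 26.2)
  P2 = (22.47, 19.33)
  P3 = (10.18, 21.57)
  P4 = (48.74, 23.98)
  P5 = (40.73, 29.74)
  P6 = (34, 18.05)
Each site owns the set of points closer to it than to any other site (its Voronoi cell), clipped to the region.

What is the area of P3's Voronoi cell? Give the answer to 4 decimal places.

1. box [0,56]×[0,48]: [(0, 0) (56, 0) (56, 48) (0, 48)]
2. ⊥bis P3·P0 via (25.18,23.625): [(0, 0) (28.4166, 0) (21.8406, 48) (0, 48)]  |A|=1206.174
3. ⊥bis P3·P1 via (23.215,23.885): [(0, 0) (27.4569, 0) (18.9322, 48) (0, 48)]  |A|=1113.3397
4. ⊥bis P3·P2 via (16.325,20.45): [(0, 0) (12.5977, 0) (20.1236, 41.2915) (18.9322, 48) (0, 48)]  |A|=806.56
5. ⊥bis P3·P4 via (29.46,22.775): [(0, 0) (12.5977, 0) (20.1236, 41.2915) (18.9322, 48) (0, 48)]  |A|=806.56
6. ⊥bis P3·P5 via (25.455,25.655): [(0, 0) (12.5977, 0) (20.1236, 41.2915) (18.9322, 48) (0, 48)]  |A|=806.56
7. ⊥bis P3·P6 via (22.09,19.81): [(0, 0) (12.5977, 0) (20.1236, 41.2915) (18.9322, 48) (0, 48)]  |A|=806.56
8. canonical 5-gon: [(0, 0) (12.5977, 0) (20.1236, 41.2915) (18.9322, 48) (0, 48)]
9. shoelace: 806.56

Area of P3's cell: 806.5600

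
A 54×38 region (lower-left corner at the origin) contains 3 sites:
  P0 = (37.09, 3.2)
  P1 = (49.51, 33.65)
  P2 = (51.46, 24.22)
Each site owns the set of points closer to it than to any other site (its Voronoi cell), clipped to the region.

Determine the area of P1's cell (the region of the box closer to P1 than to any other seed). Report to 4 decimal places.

1. box [0,54]×[0,38]: [(0, 0) (54, 0) (54, 38) (0, 38)]
2. ⊥bis P1·P0 via (43.3,18.425): [(0, 36.0863) (54, 14.0607) (54, 38) (0, 38)]  |A|=698.0325
3. ⊥bis P1·P2 via (50.485,28.935): [(0, 36.0863) (28.6185, 24.4133) (54, 29.6619) (54, 38) (0, 38)]  |A|=500.0419
4. canonical 5-gon: [(0, 36.0863) (28.6185, 24.4133) (54, 29.6619) (54, 38) (0, 38)]
5. shoelace: 500.0419

Area of P1's cell: 500.0419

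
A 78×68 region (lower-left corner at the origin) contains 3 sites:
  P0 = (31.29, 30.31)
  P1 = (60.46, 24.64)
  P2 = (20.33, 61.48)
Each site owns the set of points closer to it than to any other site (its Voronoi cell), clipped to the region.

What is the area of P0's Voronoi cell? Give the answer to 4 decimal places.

1. box [0,78]×[0,68]: [(0, 0) (78, 0) (78, 68) (0, 68)]
2. ⊥bis P0·P1 via (45.875,27.475): [(0, 0) (40.5345, 0) (53.7522, 68) (0, 68)]  |A|=3205.7454
3. ⊥bis P0·P2 via (25.81,45.895): [(0, 36.8197) (0, 0) (40.5345, 0) (51.1901, 54.8192)]  |A|=2053.4342
4. canonical 4-gon: [(0, 36.8197) (0, 0) (40.5345, 0) (51.1901, 54.8192)]
5. shoelace: 2053.4342

Area of P0's cell: 2053.4342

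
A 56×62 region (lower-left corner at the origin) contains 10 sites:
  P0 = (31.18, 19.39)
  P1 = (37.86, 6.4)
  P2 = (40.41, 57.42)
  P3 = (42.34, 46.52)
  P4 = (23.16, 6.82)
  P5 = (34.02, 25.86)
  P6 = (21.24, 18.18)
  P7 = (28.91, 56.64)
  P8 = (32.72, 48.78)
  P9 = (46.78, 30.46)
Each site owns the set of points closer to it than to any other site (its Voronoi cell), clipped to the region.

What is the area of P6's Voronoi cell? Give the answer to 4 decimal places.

Area of P6's cell: 687.8798

1. box [0,56]×[0,62]: [(0, 0) (56, 0) (56, 62) (0, 62)]
2. ⊥bis P6·P0 via (26.21,18.785): [(0, 0) (28.4967, 0) (20.9494, 62) (0, 62)]  |A|=1532.8299
3. ⊥bis P6·P1 via (29.55,12.29): [(0, 0) (20.839, 0) (27.3743, 9.2204) (20.9494, 62) (0, 62)]  |A|=1497.5266
4. ⊥bis P6·P2 via (30.825,37.8): [(0, 52.859) (0, 0) (20.839, 0) (27.3743, 9.2204) (23.4571, 41.3994)]  |A|=1174.5309
5. ⊥bis P6·P3 via (31.79,32.35): [(12.3424, 46.8294) (0, 52.859) (0, 0) (20.839, 0) (27.3743, 9.2204) (23.838, 38.2705)]  |A|=1158.1762
6. ⊥bis P6·P4 via (22.2,12.5): [(12.3424, 46.8294) (0, 52.859) (0, 8.7479) (26.8788, 13.2908) (23.838, 38.2705)]  |A|=886.5413
7. ⊥bis P6·P5 via (27.63,22.02): [(13.0277, 46.3191) (12.3424, 46.8294) (0, 52.859) (0, 8.7479) (26.8788, 13.2908) (25.3555, 25.805)]  |A|=825.27
8. ⊥bis P6·P7 via (25.075,37.41): [(17.4702, 38.9266) (0, 42.4107) (0, 8.7479) (26.8788, 13.2908) (25.3555, 25.805)]  |A|=699.2932
9. ⊥bis P6·P8 via (26.98,33.48): [(18.9279, 36.5009) (6.7787, 41.0588) (0, 42.4107) (0, 8.7479) (26.8788, 13.2908) (25.3555, 25.805)]  |A|=687.8798
10. ⊥bis P6·P9 via (34.01,24.32): [(18.9279, 36.5009) (6.7787, 41.0588) (0, 42.4107) (0, 8.7479) (26.8788, 13.2908) (25.3555, 25.805)]  |A|=687.8798
11. canonical 6-gon: [(18.9279, 36.5009) (6.7787, 41.0588) (0, 42.4107) (0, 8.7479) (26.8788, 13.2908) (25.3555, 25.805)]
12. shoelace: 687.8798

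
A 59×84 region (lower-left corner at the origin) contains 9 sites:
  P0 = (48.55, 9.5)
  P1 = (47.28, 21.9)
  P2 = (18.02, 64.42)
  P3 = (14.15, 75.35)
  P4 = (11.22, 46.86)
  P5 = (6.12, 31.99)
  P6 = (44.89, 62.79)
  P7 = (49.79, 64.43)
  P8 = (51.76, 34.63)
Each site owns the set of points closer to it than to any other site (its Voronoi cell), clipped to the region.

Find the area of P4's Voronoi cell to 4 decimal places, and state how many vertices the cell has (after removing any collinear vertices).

1. box [0,59]×[0,84]: [(0, 0) (59, 0) (59, 84) (0, 84)]
2. ⊥bis P4·P0 via (29.885,28.18): [(0, 0) (1.6824, 0) (59, 57.2716) (59, 84) (0, 84)]  |A|=3314.6627
3. ⊥bis P4·P1 via (29.25,34.38): [(0, 0) (1.6824, 0) (13.9093, 12.2172) (59, 77.3602) (59, 84) (0, 84)]  |A|=2861.7597
4. ⊥bis P4·P2 via (14.62,55.64): [(0, 61.3015) (0, 0) (1.6824, 0) (13.9093, 12.2172) (37.7626, 46.6782)]  |A|=1261.6832
5. ⊥bis P4·P3 via (12.685,61.105): [(0, 61.3015) (0, 0) (1.6824, 0) (13.9093, 12.2172) (37.7626, 46.6782)]  |A|=1261.6832
6. ⊥bis P4·P5 via (8.67,39.425): [(0, 61.3015) (0, 42.3986) (28.1238, 32.7529) (37.7626, 46.6782)]  |A|=599.2136
7. ⊥bis P4·P6 via (28.055,54.825): [(30.5965, 49.4532) (0, 61.3015) (0, 42.3986) (28.1238, 32.7529) (34.2858, 41.6553)]  |A|=576.3927
8. ⊥bis P4·P7 via (30.505,55.645): [(30.5965, 49.4532) (0, 61.3015) (0, 42.3986) (28.1238, 32.7529) (34.2858, 41.6553)]  |A|=576.3927
9. ⊥bis P4·P8 via (31.49,40.745): [(32.7463, 44.9094) (30.5965, 49.4532) (0, 61.3015) (0, 42.3986) (28.1238, 32.7529) (29.8169, 35.199)]  |A|=564.1518
10. canonical 6-gon: [(32.7463, 44.9094) (30.5965, 49.4532) (0, 61.3015) (0, 42.3986) (28.1238, 32.7529) (29.8169, 35.199)]
11. shoelace: 564.1518

Area of P4's cell: 564.1518 (6 vertices)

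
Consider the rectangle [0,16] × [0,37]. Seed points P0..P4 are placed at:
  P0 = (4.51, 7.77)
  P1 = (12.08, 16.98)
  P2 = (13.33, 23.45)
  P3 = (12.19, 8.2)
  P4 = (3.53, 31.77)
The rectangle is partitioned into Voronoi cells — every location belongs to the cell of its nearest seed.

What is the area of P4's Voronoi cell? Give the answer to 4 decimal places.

1. box [0,16]×[0,37]: [(0, 0) (16, 0) (16, 37) (0, 37)]
2. ⊥bis P4·P0 via (4.02,19.77): [(0, 19.6059) (16, 20.2592) (16, 37) (0, 37)]  |A|=273.0797
3. ⊥bis P4·P1 via (7.805,24.375): [(0, 19.863) (16, 29.1125) (16, 37) (0, 37)]  |A|=200.1963
4. ⊥bis P4·P2 via (8.43,27.61): [(0, 19.863) (3.6388, 21.9666) (16, 36.5266) (16, 37) (0, 37)]  |A|=154.3729
5. ⊥bis P4·P3 via (7.86,19.985): [(0, 19.863) (3.6388, 21.9666) (16, 36.5266) (16, 37) (0, 37)]  |A|=154.3729
6. canonical 5-gon: [(0, 19.863) (3.6388, 21.9666) (16, 36.5266) (16, 37) (0, 37)]
7. shoelace: 154.3729

Area of P4's cell: 154.3729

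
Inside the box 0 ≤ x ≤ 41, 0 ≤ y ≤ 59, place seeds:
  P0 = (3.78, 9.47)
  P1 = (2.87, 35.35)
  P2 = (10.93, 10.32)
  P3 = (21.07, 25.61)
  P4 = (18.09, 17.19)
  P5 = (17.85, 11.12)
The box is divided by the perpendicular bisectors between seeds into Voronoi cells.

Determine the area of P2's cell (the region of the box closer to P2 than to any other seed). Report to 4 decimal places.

1. box [0,41]×[0,59]: [(0, 0) (41, 0) (41, 59) (0, 59)]
2. ⊥bis P2·P0 via (7.355,9.895): [(8.5313, 0) (41, 0) (41, 59) (1.5173, 59)]  |A|=2122.5642
3. ⊥bis P2·P1 via (6.9,22.835): [(5.8566, 22.499) (8.5313, 0) (41, 0) (41, 33.8157)]  |A|=959.4549
4. ⊥bis P2·P3 via (16,17.965): [(8.0824, 23.2158) (5.8566, 22.499) (8.5313, 0) (41, 0) (41, 1.3855)]  |A|=425.6945
5. ⊥bis P2·P4 via (14.51,13.755): [(6.0579, 22.5638) (5.8566, 22.499) (8.5313, 0) (27.7079, 0)]  |A|=218.6998
6. ⊥bis P2·P5 via (14.39,10.72): [(13.9746, 14.313) (6.0579, 22.5638) (5.8566, 22.499) (8.5313, 0) (15.6293, 0)]  |A|=132.2597
7. canonical 5-gon: [(13.9746, 14.313) (6.0579, 22.5638) (5.8566, 22.499) (8.5313, 0) (15.6293, 0)]
8. shoelace: 132.2597

Area of P2's cell: 132.2597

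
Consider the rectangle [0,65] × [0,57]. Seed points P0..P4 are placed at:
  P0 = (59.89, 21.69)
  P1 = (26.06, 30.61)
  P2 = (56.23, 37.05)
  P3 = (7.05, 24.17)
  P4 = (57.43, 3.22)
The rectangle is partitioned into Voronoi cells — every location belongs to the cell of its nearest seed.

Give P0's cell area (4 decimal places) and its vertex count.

Area of P0's cell: 354.6088 (4 vertices)

1. box [0,65]×[0,57]: [(0, 0) (65, 0) (65, 57) (0, 57)]
2. ⊥bis P0·P1 via (42.975,26.15): [(36.08, 0) (65, 0) (65, 57) (51.1093, 57)]  |A|=1220.1062
3. ⊥bis P0·P2 via (58.06,29.37): [(42.8696, 25.7504) (36.08, 0) (65, 0) (65, 31.0237)]  |A|=715.6336
4. ⊥bis P0·P3 via (33.47,22.93): [(42.8696, 25.7504) (36.08, 0) (65, 0) (65, 31.0237)]  |A|=715.6336
5. ⊥bis P0·P4 via (58.66,12.455): [(42.8696, 25.7504) (40.0187, 14.9378) (65, 11.6106) (65, 31.0237)]  |A|=354.6088
6. canonical 4-gon: [(42.8696, 25.7504) (40.0187, 14.9378) (65, 11.6106) (65, 31.0237)]
7. shoelace: 354.6088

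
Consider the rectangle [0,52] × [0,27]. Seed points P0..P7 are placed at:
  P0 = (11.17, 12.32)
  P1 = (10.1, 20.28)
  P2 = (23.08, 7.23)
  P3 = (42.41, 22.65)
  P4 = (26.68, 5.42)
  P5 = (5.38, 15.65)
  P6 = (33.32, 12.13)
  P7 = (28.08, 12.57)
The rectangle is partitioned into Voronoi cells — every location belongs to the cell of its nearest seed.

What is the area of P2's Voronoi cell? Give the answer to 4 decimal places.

Area of P2's cell: 113.5632

1. box [0,52]×[0,27]: [(0, 0) (52, 0) (52, 27) (0, 27)]
2. ⊥bis P2·P0 via (17.125,9.775): [(12.9474, 0) (52, 0) (52, 27) (24.4865, 27)]  |A|=898.6421
3. ⊥bis P2·P1 via (16.59,13.755): [(20.4791, 17.6233) (12.9474, 0) (52, 0) (52, 27) (29.9064, 27)]  |A|=873.2314
4. ⊥bis P2·P3 via (32.745,14.94): [(26.1249, 23.2387) (20.4791, 17.6233) (12.9474, 0) (44.663, 0)]  |A|=397.1162
5. ⊥bis P2·P4 via (24.88,6.325): [(30.5775, 17.6571) (26.1249, 23.2387) (20.4791, 17.6233) (12.9474, 0) (21.6999, 0)]  |A|=194.3859
6. ⊥bis P2·P5 via (14.23,11.44): [(30.5775, 17.6571) (26.1249, 23.2387) (20.4791, 17.6233) (12.9474, 0) (21.6999, 0)]  |A|=194.3859
7. ⊥bis P2·P6 via (28.2,9.68): [(27.4036, 11.3443) (23.135, 20.2649) (20.4791, 17.6233) (12.9474, 0) (21.6999, 0)]  |A|=151.7908
8. ⊥bis P2·P7 via (25.58,9.9): [(26.3262, 9.2013) (19.5796, 15.5184) (12.9474, 0) (21.6999, 0)]  |A|=113.5632
9. canonical 4-gon: [(26.3262, 9.2013) (19.5796, 15.5184) (12.9474, 0) (21.6999, 0)]
10. shoelace: 113.5632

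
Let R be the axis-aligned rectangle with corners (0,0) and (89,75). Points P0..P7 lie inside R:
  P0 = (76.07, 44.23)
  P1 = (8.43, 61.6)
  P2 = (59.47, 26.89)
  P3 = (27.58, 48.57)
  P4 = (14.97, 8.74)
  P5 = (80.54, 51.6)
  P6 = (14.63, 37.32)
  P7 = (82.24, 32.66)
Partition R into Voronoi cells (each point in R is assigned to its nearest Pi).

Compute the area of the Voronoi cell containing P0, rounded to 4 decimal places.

Area of P0's cell: 449.5662

1. box [0,89]×[0,75]: [(0, 0) (89, 0) (89, 75) (0, 75)]
2. ⊥bis P0·P1 via (42.25,52.915): [(28.6614, 0) (89, 0) (89, 75) (47.9214, 75)]  |A|=3803.1437
3. ⊥bis P0·P2 via (67.77,35.56): [(43.7085, 58.5946) (89, 15.236) (89, 75) (47.9214, 75)]  |A|=1690.354
4. ⊥bis P0·P3 via (51.825,46.4): [(52.1898, 50.4753) (89, 15.236) (89, 75) (54.3848, 75)]  |A|=1524.4267
5. ⊥bis P0·P4 via (45.52,26.485): [(52.1898, 50.4753) (89, 15.236) (89, 75) (54.3848, 75)]  |A|=1524.4267
6. ⊥bis P0·P5 via (78.305,47.915): [(53.3171, 63.0705) (52.1898, 50.4753) (89, 15.236) (89, 41.4283)]  |A|=718.988
7. ⊥bis P0·P6 via (45.35,40.775): [(53.3171, 63.0705) (52.1898, 50.4753) (89, 15.236) (89, 41.4283)]  |A|=718.988
8. ⊥bis P0·P7 via (79.155,38.445): [(87.0112, 42.6345) (53.3171, 63.0705) (52.1898, 50.4753) (69.9076, 33.5136)]  |A|=449.5662
9. canonical 4-gon: [(87.0112, 42.6345) (53.3171, 63.0705) (52.1898, 50.4753) (69.9076, 33.5136)]
10. shoelace: 449.5662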